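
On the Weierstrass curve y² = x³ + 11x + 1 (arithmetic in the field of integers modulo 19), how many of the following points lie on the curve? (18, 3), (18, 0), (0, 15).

0

(18, 3): 3² ≡ 9, rhs ≡ 8 → off.
(18, 0): 0² ≡ 0, rhs ≡ 8 → off.
(0, 15): 15² ≡ 16, rhs ≡ 1 → off.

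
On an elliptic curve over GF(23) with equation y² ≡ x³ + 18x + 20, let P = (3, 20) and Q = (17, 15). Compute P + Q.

(7, 11)

(3, 20) + (17, 15). λ = (15 - 20)/(17 - 3) ≡ 18/14 mod 23. 14⁻¹ ≡ 5 (mod 23), so λ ≡ 21.
  x = λ² - 3 - 17 = 441 - 20 ≡ 7; y = λ·(3 - 7) - 20 ≡ 11. → (7, 11)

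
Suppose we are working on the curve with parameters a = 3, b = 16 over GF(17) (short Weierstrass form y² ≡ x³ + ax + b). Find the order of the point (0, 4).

5

2P: tangent at (0, 4): λ = (3·0² + 3)/(2·4) ≡ 3/8. 8⁻¹ ≡ 15 (mod 17) since 8·15 = 120 ≡ 1, so λ ≡ 3·15 ≡ 11.
  x = λ² - 0 - 0 = 121 - 0 ≡ 2; y = λ·(0 - 2) - 4 ≡ 8. → (2, 8)
3P: (2, 8) + (0, 4). λ = (4 - 8)/(0 - 2) ≡ 13/15 mod 17. 15⁻¹ ≡ 8 (mod 17), so λ ≡ 2.
  x = λ² - 2 - 0 = 4 - 2 ≡ 2; y = λ·(2 - 2) - 8 ≡ 9. → (2, 9)
4P: (2, 9) + (0, 4). λ = (4 - 9)/(0 - 2) ≡ 12/15 mod 17. 15⁻¹ ≡ 8 (mod 17) since 15·8 = 120 ≡ 1, so λ ≡ 11.
  x = λ² - 2 - 0 = 121 - 2 ≡ 0; y = λ·(2 - 0) - 9 ≡ 13. → (0, 13)
5P: (0, 13) + (0, 4): same x and y₁ ≡ -y₂, so the sum is 𝒪.
5P = 𝒪, so the order is 5.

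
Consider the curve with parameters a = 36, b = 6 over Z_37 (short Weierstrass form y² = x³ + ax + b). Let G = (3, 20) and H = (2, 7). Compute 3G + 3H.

(15, 31)

First 3G:
Repeated addition: build up to 3G.
2G: tangent at (3, 20): λ = (3·3² + 36)/(2·20) ≡ 26/3. 3⁻¹ ≡ 25 (mod 37) since 3·25 = 75 ≡ 1, so λ ≡ 26·25 ≡ 21.
  x = λ² - 3 - 3 = 441 - 6 ≡ 28; y = λ·(3 - 28) - 20 ≡ 10. → (28, 10)
3G: (28, 10) + (3, 20). λ = (20 - 10)/(3 - 28) ≡ 10/12 mod 37. 12⁻¹ ≡ 34 (mod 37) since 12·34 = 408 ≡ 1, so λ ≡ 7.
  x = λ² - 28 - 3 = 49 - 31 ≡ 18; y = λ·(28 - 18) - 10 ≡ 23. → (18, 23)
3G = (18, 23).
Next 3H:
Repeated addition: build up to 3H.
2H: tangent at (2, 7): λ = (3·2² + 36)/(2·7) ≡ 11/14. 14⁻¹ ≡ 8 (mod 37), so λ ≡ 11·8 ≡ 14.
  x = λ² - 2 - 2 = 196 - 4 ≡ 7; y = λ·(2 - 7) - 7 ≡ 34. → (7, 34)
3H: (7, 34) + (2, 7). λ = (7 - 34)/(2 - 7) ≡ 10/32 mod 37. 32⁻¹ ≡ 22 (mod 37), so λ ≡ 35.
  x = λ² - 7 - 2 = 1225 - 9 ≡ 32; y = λ·(7 - 32) - 34 ≡ 16. → (32, 16)
3H = (32, 16).
Finally 3G + 3H:
(18, 23) + (32, 16). λ = (16 - 23)/(32 - 18) ≡ 30/14 mod 37. 14⁻¹ ≡ 8 (mod 37), so λ ≡ 18.
  x = λ² - 18 - 32 = 324 - 50 ≡ 15; y = λ·(18 - 15) - 23 ≡ 31. → (15, 31)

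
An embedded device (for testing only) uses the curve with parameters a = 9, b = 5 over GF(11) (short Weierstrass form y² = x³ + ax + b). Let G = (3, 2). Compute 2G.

tangent at (3, 2): λ = (3·3² + 9)/(2·2) ≡ 3/4. 4⁻¹ ≡ 3 (mod 11), so λ ≡ 3·3 ≡ 9.
  x = λ² - 3 - 3 = 81 - 6 ≡ 9; y = λ·(3 - 9) - 2 ≡ 10. → (9, 10)

(9, 10)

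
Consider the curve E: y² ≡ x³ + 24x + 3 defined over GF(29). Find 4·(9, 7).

(2, 28)

Write G = (9, 7).
Double-and-add on 4 = (100)₂. Start with G = (9, 7) for the leading 1-bit.
double: tangent at (9, 7): λ = (3·9² + 24)/(2·7) ≡ 6/14. 14⁻¹ ≡ 27 (mod 29), so λ ≡ 6·27 ≡ 17.
  x = λ² - 9 - 9 = 289 - 18 ≡ 10; y = λ·(9 - 10) - 7 ≡ 5. → (10, 5)
double: tangent at (10, 5): λ = (3·10² + 24)/(2·5) ≡ 5/10. 10⁻¹ ≡ 3 (mod 29) since 10·3 = 30 ≡ 1, so λ ≡ 5·3 ≡ 15.
  x = λ² - 10 - 10 = 225 - 20 ≡ 2; y = λ·(10 - 2) - 5 ≡ 28. → (2, 28)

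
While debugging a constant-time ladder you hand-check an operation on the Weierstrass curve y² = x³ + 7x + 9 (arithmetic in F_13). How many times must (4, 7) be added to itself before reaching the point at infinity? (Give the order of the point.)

2P: tangent at (4, 7): λ = (3·4² + 7)/(2·7) ≡ 3/1. 1⁻¹ ≡ 1 (mod 13), so λ ≡ 3·1 ≡ 3.
  x = λ² - 4 - 4 = 9 - 8 ≡ 1; y = λ·(4 - 1) - 7 ≡ 2. → (1, 2)
3P: (1, 2) + (4, 7). λ = (7 - 2)/(4 - 1) ≡ 5/3 mod 13. 3⁻¹ ≡ 9 (mod 13), so λ ≡ 6.
  x = λ² - 1 - 4 = 36 - 5 ≡ 5; y = λ·(1 - 5) - 2 ≡ 0. → (5, 0)
4P: (5, 0) + (4, 7). λ = (7 - 0)/(4 - 5) ≡ 7/12 mod 13. 12⁻¹ ≡ 12 (mod 13), so λ ≡ 6.
  x = λ² - 5 - 4 = 36 - 9 ≡ 1; y = λ·(5 - 1) - 0 ≡ 11. → (1, 11)
5P: (1, 11) + (4, 7). λ = (7 - 11)/(4 - 1) ≡ 9/3 mod 13. 3⁻¹ ≡ 9 (mod 13), so λ ≡ 3.
  x = λ² - 1 - 4 = 9 - 5 ≡ 4; y = λ·(1 - 4) - 11 ≡ 6. → (4, 6)
6P: (4, 6) + (4, 7): same x and y₁ ≡ -y₂, so the sum is the point at infinity.
6P = the point at infinity, so the order is 6.

6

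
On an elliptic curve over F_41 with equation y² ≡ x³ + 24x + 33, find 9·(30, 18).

(0, 22)

Write Q = (30, 18).
Double-and-add on 9 = (1001)₂. Start with Q = (30, 18) for the leading 1-bit.
double: tangent at (30, 18): λ = (3·30² + 24)/(2·18) ≡ 18/36. 36⁻¹ ≡ 8 (mod 41) since 36·8 = 288 ≡ 1, so λ ≡ 18·8 ≡ 21.
  x = λ² - 30 - 30 = 441 - 60 ≡ 12; y = λ·(30 - 12) - 18 ≡ 32. → (12, 32)
double: tangent at (12, 32): λ = (3·12² + 24)/(2·32) ≡ 5/23. 23⁻¹ ≡ 25 (mod 41), so λ ≡ 5·25 ≡ 2.
  x = λ² - 12 - 12 = 4 - 24 ≡ 21; y = λ·(12 - 21) - 32 ≡ 32. → (21, 32)
double: tangent at (21, 32): λ = (3·21² + 24)/(2·32) ≡ 35/23. 23⁻¹ ≡ 25 (mod 41), so λ ≡ 35·25 ≡ 14.
  x = λ² - 21 - 21 = 196 - 42 ≡ 31; y = λ·(21 - 31) - 32 ≡ 33. → (31, 33)
add Q: (31, 33) + (30, 18). λ = (18 - 33)/(30 - 31) ≡ 26/40 mod 41. 40⁻¹ ≡ 40 (mod 41), so λ ≡ 15.
  x = λ² - 31 - 30 = 225 - 61 ≡ 0; y = λ·(31 - 0) - 33 ≡ 22. → (0, 22)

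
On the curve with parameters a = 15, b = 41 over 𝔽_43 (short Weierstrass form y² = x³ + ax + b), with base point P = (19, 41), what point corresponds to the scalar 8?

(19, 2)

Double-and-add on 8 = (1000)₂. Start with P = (19, 41) for the leading 1-bit.
double: tangent at (19, 41): λ = (3·19² + 15)/(2·41) ≡ 23/39. 39⁻¹ ≡ 32 (mod 43), so λ ≡ 23·32 ≡ 5.
  x = λ² - 19 - 19 = 25 - 38 ≡ 30; y = λ·(19 - 30) - 41 ≡ 33. → (30, 33)
double: tangent at (30, 33): λ = (3·30² + 15)/(2·33) ≡ 6/23. 23⁻¹ ≡ 15 (mod 43) since 23·15 = 345 ≡ 1, so λ ≡ 6·15 ≡ 4.
  x = λ² - 30 - 30 = 16 - 60 ≡ 42; y = λ·(30 - 42) - 33 ≡ 5. → (42, 5)
double: tangent at (42, 5): λ = (3·42² + 15)/(2·5) ≡ 18/10. 10⁻¹ ≡ 13 (mod 43) since 10·13 = 130 ≡ 1, so λ ≡ 18·13 ≡ 19.
  x = λ² - 42 - 42 = 361 - 84 ≡ 19; y = λ·(42 - 19) - 5 ≡ 2. → (19, 2)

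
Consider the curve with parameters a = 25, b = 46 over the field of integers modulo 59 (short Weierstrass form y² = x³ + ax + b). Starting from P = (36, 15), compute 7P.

(30, 19)

Repeated addition: build up to 7P.
2P: tangent at (36, 15): λ = (3·36² + 25)/(2·15) ≡ 19/30. 30⁻¹ ≡ 2 (mod 59), so λ ≡ 19·2 ≡ 38.
  x = λ² - 36 - 36 = 1444 - 72 ≡ 15; y = λ·(36 - 15) - 15 ≡ 16. → (15, 16)
3P: (15, 16) + (36, 15). λ = (15 - 16)/(36 - 15) ≡ 58/21 mod 59. 21⁻¹ ≡ 45 (mod 59) since 21·45 = 945 ≡ 1, so λ ≡ 14.
  x = λ² - 15 - 36 = 196 - 51 ≡ 27; y = λ·(15 - 27) - 16 ≡ 52. → (27, 52)
4P: (27, 52) + (36, 15). λ = (15 - 52)/(36 - 27) ≡ 22/9 mod 59. 9⁻¹ ≡ 46 (mod 59) since 9·46 = 414 ≡ 1, so λ ≡ 9.
  x = λ² - 27 - 36 = 81 - 63 ≡ 18; y = λ·(27 - 18) - 52 ≡ 29. → (18, 29)
5P: (18, 29) + (36, 15). λ = (15 - 29)/(36 - 18) ≡ 45/18 mod 59. 18⁻¹ ≡ 23 (mod 59), so λ ≡ 32.
  x = λ² - 18 - 36 = 1024 - 54 ≡ 26; y = λ·(18 - 26) - 29 ≡ 10. → (26, 10)
6P: (26, 10) + (36, 15). λ = (15 - 10)/(36 - 26) ≡ 5/10 mod 59. 10⁻¹ ≡ 6 (mod 59) since 10·6 = 60 ≡ 1, so λ ≡ 30.
  x = λ² - 26 - 36 = 900 - 62 ≡ 12; y = λ·(26 - 12) - 10 ≡ 56. → (12, 56)
7P: (12, 56) + (36, 15). λ = (15 - 56)/(36 - 12) ≡ 18/24 mod 59. 24⁻¹ ≡ 32 (mod 59) since 24·32 = 768 ≡ 1, so λ ≡ 45.
  x = λ² - 12 - 36 = 2025 - 48 ≡ 30; y = λ·(12 - 30) - 56 ≡ 19. → (30, 19)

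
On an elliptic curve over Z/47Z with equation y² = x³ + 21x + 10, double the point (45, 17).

(11, 16)

tangent at (45, 17): λ = (3·45² + 21)/(2·17) ≡ 33/34. 34⁻¹ ≡ 18 (mod 47), so λ ≡ 33·18 ≡ 30.
  x = λ² - 45 - 45 = 900 - 90 ≡ 11; y = λ·(45 - 11) - 17 ≡ 16. → (11, 16)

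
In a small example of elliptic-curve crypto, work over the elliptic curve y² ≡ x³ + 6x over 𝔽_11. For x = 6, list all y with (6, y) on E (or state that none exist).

x³ + 6x + 0 = 252 ≡ 10 (mod 11).
10 is a non-residue mod 11; no y exists.

none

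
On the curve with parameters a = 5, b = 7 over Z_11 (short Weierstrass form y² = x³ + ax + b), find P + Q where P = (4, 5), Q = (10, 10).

(4, 5) + (10, 10). λ = (10 - 5)/(10 - 4) ≡ 5/6 mod 11. 6⁻¹ ≡ 2 (mod 11), so λ ≡ 10.
  x = λ² - 4 - 10 = 100 - 14 ≡ 9; y = λ·(4 - 9) - 5 ≡ 0. → (9, 0)

(9, 0)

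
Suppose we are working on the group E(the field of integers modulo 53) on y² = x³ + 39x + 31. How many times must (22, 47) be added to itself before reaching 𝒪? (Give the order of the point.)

11

2P: tangent at (22, 47): λ = (3·22² + 39)/(2·47) ≡ 7/41. 41⁻¹ ≡ 22 (mod 53), so λ ≡ 7·22 ≡ 48.
  x = λ² - 22 - 22 = 2304 - 44 ≡ 34; y = λ·(22 - 34) - 47 ≡ 13. → (34, 13)
3P: (34, 13) + (22, 47). λ = (47 - 13)/(22 - 34) ≡ 34/41 mod 53. 41⁻¹ ≡ 22 (mod 53) since 41·22 = 902 ≡ 1, so λ ≡ 6.
  x = λ² - 34 - 22 = 36 - 56 ≡ 33; y = λ·(34 - 33) - 13 ≡ 46. → (33, 46)
4P: (33, 46) + (22, 47). λ = (47 - 46)/(22 - 33) ≡ 1/42 mod 53. 42⁻¹ ≡ 24 (mod 53), so λ ≡ 24.
  x = λ² - 33 - 22 = 576 - 55 ≡ 44; y = λ·(33 - 44) - 46 ≡ 8. → (44, 8)
5P: (44, 8) + (22, 47). λ = (47 - 8)/(22 - 44) ≡ 39/31 mod 53. 31⁻¹ ≡ 12 (mod 53), so λ ≡ 44.
  x = λ² - 44 - 22 = 1936 - 66 ≡ 15; y = λ·(44 - 15) - 8 ≡ 49. → (15, 49)
6P: (15, 49) + (22, 47). λ = (47 - 49)/(22 - 15) ≡ 51/7 mod 53. 7⁻¹ ≡ 38 (mod 53), so λ ≡ 30.
  x = λ² - 15 - 22 = 900 - 37 ≡ 15; y = λ·(15 - 15) - 49 ≡ 4. → (15, 4)
7P: (15, 4) + (22, 47). λ = (47 - 4)/(22 - 15) ≡ 43/7 mod 53. 7⁻¹ ≡ 38 (mod 53) since 7·38 = 266 ≡ 1, so λ ≡ 44.
  x = λ² - 15 - 22 = 1936 - 37 ≡ 44; y = λ·(15 - 44) - 4 ≡ 45. → (44, 45)
8P: (44, 45) + (22, 47). λ = (47 - 45)/(22 - 44) ≡ 2/31 mod 53. 31⁻¹ ≡ 12 (mod 53), so λ ≡ 24.
  x = λ² - 44 - 22 = 576 - 66 ≡ 33; y = λ·(44 - 33) - 45 ≡ 7. → (33, 7)
9P: (33, 7) + (22, 47). λ = (47 - 7)/(22 - 33) ≡ 40/42 mod 53. 42⁻¹ ≡ 24 (mod 53), so λ ≡ 6.
  x = λ² - 33 - 22 = 36 - 55 ≡ 34; y = λ·(33 - 34) - 7 ≡ 40. → (34, 40)
10P: (34, 40) + (22, 47). λ = (47 - 40)/(22 - 34) ≡ 7/41 mod 53. 41⁻¹ ≡ 22 (mod 53), so λ ≡ 48.
  x = λ² - 34 - 22 = 2304 - 56 ≡ 22; y = λ·(34 - 22) - 40 ≡ 6. → (22, 6)
11P: (22, 6) + (22, 47): same x and y₁ ≡ -y₂, so the sum is 𝒪.
11P = 𝒪, so the order is 11.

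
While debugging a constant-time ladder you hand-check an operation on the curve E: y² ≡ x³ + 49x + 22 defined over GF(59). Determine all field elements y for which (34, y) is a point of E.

20, 39

x³ + 49x + 22 = 40992 ≡ 46 (mod 59).
Square roots of 46 mod 59: 20 and 39 (since 20² = 400 ≡ 46).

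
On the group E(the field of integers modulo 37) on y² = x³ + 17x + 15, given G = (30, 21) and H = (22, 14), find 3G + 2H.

First 3G:
Repeated addition: build up to 3G.
2G: tangent at (30, 21): λ = (3·30² + 17)/(2·21) ≡ 16/5. 5⁻¹ ≡ 15 (mod 37) since 5·15 = 75 ≡ 1, so λ ≡ 16·15 ≡ 18.
  x = λ² - 30 - 30 = 324 - 60 ≡ 5; y = λ·(30 - 5) - 21 ≡ 22. → (5, 22)
3G: (5, 22) + (30, 21). λ = (21 - 22)/(30 - 5) ≡ 36/25 mod 37. 25⁻¹ ≡ 3 (mod 37) since 25·3 = 75 ≡ 1, so λ ≡ 34.
  x = λ² - 5 - 30 = 1156 - 35 ≡ 11; y = λ·(5 - 11) - 22 ≡ 33. → (11, 33)
3G = (11, 33).
Next 2H:
Repeated addition: build up to 2H.
2H: tangent at (22, 14): λ = (3·22² + 17)/(2·14) ≡ 26/28. 28⁻¹ ≡ 4 (mod 37), so λ ≡ 26·4 ≡ 30.
  x = λ² - 22 - 22 = 900 - 44 ≡ 5; y = λ·(22 - 5) - 14 ≡ 15. → (5, 15)
2H = (5, 15).
Finally 3G + 2H:
(11, 33) + (5, 15). λ = (15 - 33)/(5 - 11) ≡ 19/31 mod 37. 31⁻¹ ≡ 6 (mod 37), so λ ≡ 3.
  x = λ² - 11 - 5 = 9 - 16 ≡ 30; y = λ·(11 - 30) - 33 ≡ 21. → (30, 21)

(30, 21)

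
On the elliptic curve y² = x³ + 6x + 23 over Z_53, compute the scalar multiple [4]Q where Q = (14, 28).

(36, 19)

Double-and-add on 4 = (100)₂. Start with Q = (14, 28) for the leading 1-bit.
double: tangent at (14, 28): λ = (3·14² + 6)/(2·28) ≡ 11/3. 3⁻¹ ≡ 18 (mod 53) since 3·18 = 54 ≡ 1, so λ ≡ 11·18 ≡ 39.
  x = λ² - 14 - 14 = 1521 - 28 ≡ 9; y = λ·(14 - 9) - 28 ≡ 8. → (9, 8)
double: tangent at (9, 8): λ = (3·9² + 6)/(2·8) ≡ 37/16. 16⁻¹ ≡ 10 (mod 53), so λ ≡ 37·10 ≡ 52.
  x = λ² - 9 - 9 = 2704 - 18 ≡ 36; y = λ·(9 - 36) - 8 ≡ 19. → (36, 19)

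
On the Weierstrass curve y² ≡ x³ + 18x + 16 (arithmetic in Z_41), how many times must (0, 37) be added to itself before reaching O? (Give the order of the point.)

5

2P: tangent at (0, 37): λ = (3·0² + 18)/(2·37) ≡ 18/33. 33⁻¹ ≡ 5 (mod 41), so λ ≡ 18·5 ≡ 8.
  x = λ² - 0 - 0 = 64 - 0 ≡ 23; y = λ·(0 - 23) - 37 ≡ 25. → (23, 25)
3P: (23, 25) + (0, 37). λ = (37 - 25)/(0 - 23) ≡ 12/18 mod 41. 18⁻¹ ≡ 16 (mod 41), so λ ≡ 28.
  x = λ² - 23 - 0 = 784 - 23 ≡ 23; y = λ·(23 - 23) - 25 ≡ 16. → (23, 16)
4P: (23, 16) + (0, 37). λ = (37 - 16)/(0 - 23) ≡ 21/18 mod 41. 18⁻¹ ≡ 16 (mod 41) since 18·16 = 288 ≡ 1, so λ ≡ 8.
  x = λ² - 23 - 0 = 64 - 23 ≡ 0; y = λ·(23 - 0) - 16 ≡ 4. → (0, 4)
5P: (0, 4) + (0, 37): same x and y₁ ≡ -y₂, so the sum is O.
5P = O, so the order is 5.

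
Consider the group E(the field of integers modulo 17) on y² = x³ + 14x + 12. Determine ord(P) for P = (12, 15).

12

2P: tangent at (12, 15): λ = (3·12² + 14)/(2·15) ≡ 4/13. 13⁻¹ ≡ 4 (mod 17), so λ ≡ 4·4 ≡ 16.
  x = λ² - 12 - 12 = 256 - 24 ≡ 11; y = λ·(12 - 11) - 15 ≡ 1. → (11, 1)
3P: (11, 1) + (12, 15). λ = (15 - 1)/(12 - 11) ≡ 14/1 mod 17. 1⁻¹ ≡ 1 (mod 17), so λ ≡ 14.
  x = λ² - 11 - 12 = 196 - 23 ≡ 3; y = λ·(11 - 3) - 1 ≡ 9. → (3, 9)
4P: (3, 9) + (12, 15). λ = (15 - 9)/(12 - 3) ≡ 6/9 mod 17. 9⁻¹ ≡ 2 (mod 17), so λ ≡ 12.
  x = λ² - 3 - 12 = 144 - 15 ≡ 10; y = λ·(3 - 10) - 9 ≡ 9. → (10, 9)
5P: (10, 9) + (12, 15). λ = (15 - 9)/(12 - 10) ≡ 6/2 mod 17. 2⁻¹ ≡ 9 (mod 17), so λ ≡ 3.
  x = λ² - 10 - 12 = 9 - 22 ≡ 4; y = λ·(10 - 4) - 9 ≡ 9. → (4, 9)
6P: (4, 9) + (12, 15). λ = (15 - 9)/(12 - 4) ≡ 6/8 mod 17. 8⁻¹ ≡ 15 (mod 17), so λ ≡ 5.
  x = λ² - 4 - 12 = 25 - 16 ≡ 9; y = λ·(4 - 9) - 9 ≡ 0. → (9, 0)
7P: (9, 0) + (12, 15). λ = (15 - 0)/(12 - 9) ≡ 15/3 mod 17. 3⁻¹ ≡ 6 (mod 17), so λ ≡ 5.
  x = λ² - 9 - 12 = 25 - 21 ≡ 4; y = λ·(9 - 4) - 0 ≡ 8. → (4, 8)
8P: (4, 8) + (12, 15). λ = (15 - 8)/(12 - 4) ≡ 7/8 mod 17. 8⁻¹ ≡ 15 (mod 17) since 8·15 = 120 ≡ 1, so λ ≡ 3.
  x = λ² - 4 - 12 = 9 - 16 ≡ 10; y = λ·(4 - 10) - 8 ≡ 8. → (10, 8)
9P: (10, 8) + (12, 15). λ = (15 - 8)/(12 - 10) ≡ 7/2 mod 17. 2⁻¹ ≡ 9 (mod 17) since 2·9 = 18 ≡ 1, so λ ≡ 12.
  x = λ² - 10 - 12 = 144 - 22 ≡ 3; y = λ·(10 - 3) - 8 ≡ 8. → (3, 8)
10P: (3, 8) + (12, 15). λ = (15 - 8)/(12 - 3) ≡ 7/9 mod 17. 9⁻¹ ≡ 2 (mod 17), so λ ≡ 14.
  x = λ² - 3 - 12 = 196 - 15 ≡ 11; y = λ·(3 - 11) - 8 ≡ 16. → (11, 16)
11P: (11, 16) + (12, 15). λ = (15 - 16)/(12 - 11) ≡ 16/1 mod 17. 1⁻¹ ≡ 1 (mod 17), so λ ≡ 16.
  x = λ² - 11 - 12 = 256 - 23 ≡ 12; y = λ·(11 - 12) - 16 ≡ 2. → (12, 2)
12P: (12, 2) + (12, 15): same x and y₁ ≡ -y₂, so the sum is the point at infinity.
12P = the point at infinity, so the order is 12.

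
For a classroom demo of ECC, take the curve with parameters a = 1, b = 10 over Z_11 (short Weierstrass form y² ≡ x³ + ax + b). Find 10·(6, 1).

Write P = (6, 1).
Double-and-add on 10 = (1010)₂. Start with P = (6, 1) for the leading 1-bit.
double: tangent at (6, 1): λ = (3·6² + 1)/(2·1) ≡ 10/2. 2⁻¹ ≡ 6 (mod 11), so λ ≡ 10·6 ≡ 5.
  x = λ² - 6 - 6 = 25 - 12 ≡ 2; y = λ·(6 - 2) - 1 ≡ 8. → (2, 8)
double: tangent at (2, 8): λ = (3·2² + 1)/(2·8) ≡ 2/5. 5⁻¹ ≡ 9 (mod 11), so λ ≡ 2·9 ≡ 7.
  x = λ² - 2 - 2 = 49 - 4 ≡ 1; y = λ·(2 - 1) - 8 ≡ 10. → (1, 10)
add P: (1, 10) + (6, 1). λ = (1 - 10)/(6 - 1) ≡ 2/5 mod 11. 5⁻¹ ≡ 9 (mod 11), so λ ≡ 7.
  x = λ² - 1 - 6 = 49 - 7 ≡ 9; y = λ·(1 - 9) - 10 ≡ 0. → (9, 0)
double: (9, 0) + (9, 0): same x and y₁ ≡ -y₂, so the sum is the point at infinity.

O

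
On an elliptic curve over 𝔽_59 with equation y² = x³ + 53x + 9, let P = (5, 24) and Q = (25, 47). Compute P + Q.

(5, 24) + (25, 47). λ = (47 - 24)/(25 - 5) ≡ 23/20 mod 59. 20⁻¹ ≡ 3 (mod 59) since 20·3 = 60 ≡ 1, so λ ≡ 10.
  x = λ² - 5 - 25 = 100 - 30 ≡ 11; y = λ·(5 - 11) - 24 ≡ 34. → (11, 34)

(11, 34)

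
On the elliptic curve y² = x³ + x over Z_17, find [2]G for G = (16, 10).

tangent at (16, 10): λ = (3·16² + 1)/(2·10) ≡ 4/3. 3⁻¹ ≡ 6 (mod 17), so λ ≡ 4·6 ≡ 7.
  x = λ² - 16 - 16 = 49 - 32 ≡ 0; y = λ·(16 - 0) - 10 ≡ 0. → (0, 0)

(0, 0)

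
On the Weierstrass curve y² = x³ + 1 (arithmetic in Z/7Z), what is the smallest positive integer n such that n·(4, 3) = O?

6

2P: tangent at (4, 3): λ = (3·4² + 0)/(2·3) ≡ 6/6. 6⁻¹ ≡ 6 (mod 7), so λ ≡ 6·6 ≡ 1.
  x = λ² - 4 - 4 = 1 - 8 ≡ 0; y = λ·(4 - 0) - 3 ≡ 1. → (0, 1)
3P: (0, 1) + (4, 3). λ = (3 - 1)/(4 - 0) ≡ 2/4 mod 7. 4⁻¹ ≡ 2 (mod 7) since 4·2 = 8 ≡ 1, so λ ≡ 4.
  x = λ² - 0 - 4 = 16 - 4 ≡ 5; y = λ·(0 - 5) - 1 ≡ 0. → (5, 0)
4P: (5, 0) + (4, 3). λ = (3 - 0)/(4 - 5) ≡ 3/6 mod 7. 6⁻¹ ≡ 6 (mod 7) since 6·6 = 36 ≡ 1, so λ ≡ 4.
  x = λ² - 5 - 4 = 16 - 9 ≡ 0; y = λ·(5 - 0) - 0 ≡ 6. → (0, 6)
5P: (0, 6) + (4, 3). λ = (3 - 6)/(4 - 0) ≡ 4/4 mod 7. 4⁻¹ ≡ 2 (mod 7), so λ ≡ 1.
  x = λ² - 0 - 4 = 1 - 4 ≡ 4; y = λ·(0 - 4) - 6 ≡ 4. → (4, 4)
6P: (4, 4) + (4, 3): same x and y₁ ≡ -y₂, so the sum is O.
6P = O, so the order is 6.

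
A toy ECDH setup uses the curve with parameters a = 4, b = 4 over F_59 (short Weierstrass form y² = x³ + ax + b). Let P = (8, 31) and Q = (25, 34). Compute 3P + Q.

First 3P:
Repeated addition: build up to 3P.
2P: tangent at (8, 31): λ = (3·8² + 4)/(2·31) ≡ 19/3. 3⁻¹ ≡ 20 (mod 59), so λ ≡ 19·20 ≡ 26.
  x = λ² - 8 - 8 = 676 - 16 ≡ 11; y = λ·(8 - 11) - 31 ≡ 9. → (11, 9)
3P: (11, 9) + (8, 31). λ = (31 - 9)/(8 - 11) ≡ 22/56 mod 59. 56⁻¹ ≡ 39 (mod 59) since 56·39 = 2184 ≡ 1, so λ ≡ 32.
  x = λ² - 11 - 8 = 1024 - 19 ≡ 2; y = λ·(11 - 2) - 9 ≡ 43. → (2, 43)
3P = (2, 43).
Finally 3P + Q:
(2, 43) + (25, 34). λ = (34 - 43)/(25 - 2) ≡ 50/23 mod 59. 23⁻¹ ≡ 18 (mod 59), so λ ≡ 15.
  x = λ² - 2 - 25 = 225 - 27 ≡ 21; y = λ·(2 - 21) - 43 ≡ 26. → (21, 26)

(21, 26)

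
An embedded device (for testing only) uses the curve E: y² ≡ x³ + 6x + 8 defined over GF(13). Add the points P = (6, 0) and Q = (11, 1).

(6, 0) + (11, 1). λ = (1 - 0)/(11 - 6) ≡ 1/5 mod 13. 5⁻¹ ≡ 8 (mod 13), so λ ≡ 8.
  x = λ² - 6 - 11 = 64 - 17 ≡ 8; y = λ·(6 - 8) - 0 ≡ 10. → (8, 10)

(8, 10)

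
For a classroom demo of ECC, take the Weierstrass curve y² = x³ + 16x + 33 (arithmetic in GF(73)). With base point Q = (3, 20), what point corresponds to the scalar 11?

(50, 45)

Double-and-add on 11 = (1011)₂. Start with Q = (3, 20) for the leading 1-bit.
double: tangent at (3, 20): λ = (3·3² + 16)/(2·20) ≡ 43/40. 40⁻¹ ≡ 42 (mod 73), so λ ≡ 43·42 ≡ 54.
  x = λ² - 3 - 3 = 2916 - 6 ≡ 63; y = λ·(3 - 63) - 20 ≡ 25. → (63, 25)
double: tangent at (63, 25): λ = (3·63² + 16)/(2·25) ≡ 24/50. 50⁻¹ ≡ 19 (mod 73) since 50·19 = 950 ≡ 1, so λ ≡ 24·19 ≡ 18.
  x = λ² - 63 - 63 = 324 - 126 ≡ 52; y = λ·(63 - 52) - 25 ≡ 27. → (52, 27)
add Q: (52, 27) + (3, 20). λ = (20 - 27)/(3 - 52) ≡ 66/24 mod 73. 24⁻¹ ≡ 70 (mod 73) since 24·70 = 1680 ≡ 1, so λ ≡ 21.
  x = λ² - 52 - 3 = 441 - 55 ≡ 21; y = λ·(52 - 21) - 27 ≡ 40. → (21, 40)
double: tangent at (21, 40): λ = (3·21² + 16)/(2·40) ≡ 25/7. 7⁻¹ ≡ 21 (mod 73), so λ ≡ 25·21 ≡ 14.
  x = λ² - 21 - 21 = 196 - 42 ≡ 8; y = λ·(21 - 8) - 40 ≡ 69. → (8, 69)
add Q: (8, 69) + (3, 20). λ = (20 - 69)/(3 - 8) ≡ 24/68 mod 73. 68⁻¹ ≡ 29 (mod 73), so λ ≡ 39.
  x = λ² - 8 - 3 = 1521 - 11 ≡ 50; y = λ·(8 - 50) - 69 ≡ 45. → (50, 45)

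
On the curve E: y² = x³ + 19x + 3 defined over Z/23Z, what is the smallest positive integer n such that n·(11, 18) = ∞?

2P: tangent at (11, 18): λ = (3·11² + 19)/(2·18) ≡ 14/13. 13⁻¹ ≡ 16 (mod 23), so λ ≡ 14·16 ≡ 17.
  x = λ² - 11 - 11 = 289 - 22 ≡ 14; y = λ·(11 - 14) - 18 ≡ 0. → (14, 0)
3P: (14, 0) + (11, 18). λ = (18 - 0)/(11 - 14) ≡ 18/20 mod 23. 20⁻¹ ≡ 15 (mod 23) since 20·15 = 300 ≡ 1, so λ ≡ 17.
  x = λ² - 14 - 11 = 289 - 25 ≡ 11; y = λ·(14 - 11) - 0 ≡ 5. → (11, 5)
4P: (11, 5) + (11, 18): same x and y₁ ≡ -y₂, so the sum is ∞.
4P = ∞, so the order is 4.

4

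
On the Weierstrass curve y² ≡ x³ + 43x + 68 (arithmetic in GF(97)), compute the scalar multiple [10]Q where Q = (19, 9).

Double-and-add on 10 = (1010)₂. Start with Q = (19, 9) for the leading 1-bit.
double: tangent at (19, 9): λ = (3·19² + 43)/(2·9) ≡ 59/18. 18⁻¹ ≡ 27 (mod 97), so λ ≡ 59·27 ≡ 41.
  x = λ² - 19 - 19 = 1681 - 38 ≡ 91; y = λ·(19 - 91) - 9 ≡ 46. → (91, 46)
double: tangent at (91, 46): λ = (3·91² + 43)/(2·46) ≡ 54/92. 92⁻¹ ≡ 58 (mod 97) since 92·58 = 5336 ≡ 1, so λ ≡ 54·58 ≡ 28.
  x = λ² - 91 - 91 = 784 - 182 ≡ 20; y = λ·(91 - 20) - 46 ≡ 2. → (20, 2)
add Q: (20, 2) + (19, 9). λ = (9 - 2)/(19 - 20) ≡ 7/96 mod 97. 96⁻¹ ≡ 96 (mod 97), so λ ≡ 90.
  x = λ² - 20 - 19 = 8100 - 39 ≡ 10; y = λ·(20 - 10) - 2 ≡ 25. → (10, 25)
double: tangent at (10, 25): λ = (3·10² + 43)/(2·25) ≡ 52/50. 50⁻¹ ≡ 33 (mod 97) since 50·33 = 1650 ≡ 1, so λ ≡ 52·33 ≡ 67.
  x = λ² - 10 - 10 = 4489 - 20 ≡ 7; y = λ·(10 - 7) - 25 ≡ 79. → (7, 79)

(7, 79)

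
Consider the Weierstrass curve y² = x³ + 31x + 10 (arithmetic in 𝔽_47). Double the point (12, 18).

(37, 43)

tangent at (12, 18): λ = (3·12² + 31)/(2·18) ≡ 40/36. 36⁻¹ ≡ 17 (mod 47), so λ ≡ 40·17 ≡ 22.
  x = λ² - 12 - 12 = 484 - 24 ≡ 37; y = λ·(12 - 37) - 18 ≡ 43. → (37, 43)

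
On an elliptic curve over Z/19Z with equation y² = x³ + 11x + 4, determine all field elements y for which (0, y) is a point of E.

2, 17

x³ + 11x + 4 = 4 ≡ 4 (mod 19).
Square roots of 4 mod 19: 2 and 17 (since 2² = 4 ≡ 4).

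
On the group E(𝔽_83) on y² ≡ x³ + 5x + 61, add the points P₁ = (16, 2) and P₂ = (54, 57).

(16, 2) + (54, 57). λ = (57 - 2)/(54 - 16) ≡ 55/38 mod 83. 38⁻¹ ≡ 59 (mod 83), so λ ≡ 8.
  x = λ² - 16 - 54 = 64 - 70 ≡ 77; y = λ·(16 - 77) - 2 ≡ 8. → (77, 8)

(77, 8)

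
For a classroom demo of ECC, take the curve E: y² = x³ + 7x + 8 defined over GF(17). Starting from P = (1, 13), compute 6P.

Repeated addition: build up to 6P.
2P: tangent at (1, 13): λ = (3·1² + 7)/(2·13) ≡ 10/9. 9⁻¹ ≡ 2 (mod 17) since 9·2 = 18 ≡ 1, so λ ≡ 10·2 ≡ 3.
  x = λ² - 1 - 1 = 9 - 2 ≡ 7; y = λ·(1 - 7) - 13 ≡ 3. → (7, 3)
3P: (7, 3) + (1, 13). λ = (13 - 3)/(1 - 7) ≡ 10/11 mod 17. 11⁻¹ ≡ 14 (mod 17) since 11·14 = 154 ≡ 1, so λ ≡ 4.
  x = λ² - 7 - 1 = 16 - 8 ≡ 8; y = λ·(7 - 8) - 3 ≡ 10. → (8, 10)
4P: (8, 10) + (1, 13). λ = (13 - 10)/(1 - 8) ≡ 3/10 mod 17. 10⁻¹ ≡ 12 (mod 17), so λ ≡ 2.
  x = λ² - 8 - 1 = 4 - 9 ≡ 12; y = λ·(8 - 12) - 10 ≡ 16. → (12, 16)
5P: (12, 16) + (1, 13). λ = (13 - 16)/(1 - 12) ≡ 14/6 mod 17. 6⁻¹ ≡ 3 (mod 17) since 6·3 = 18 ≡ 1, so λ ≡ 8.
  x = λ² - 12 - 1 = 64 - 13 ≡ 0; y = λ·(12 - 0) - 16 ≡ 12. → (0, 12)
6P: (0, 12) + (1, 13). λ = (13 - 12)/(1 - 0) ≡ 1/1 mod 17. 1⁻¹ ≡ 1 (mod 17) since 1·1 = 1 ≡ 1, so λ ≡ 1.
  x = λ² - 0 - 1 = 1 - 1 ≡ 0; y = λ·(0 - 0) - 12 ≡ 5. → (0, 5)

(0, 5)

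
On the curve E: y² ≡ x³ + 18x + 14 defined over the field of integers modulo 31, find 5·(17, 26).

Write G = (17, 26).
Double-and-add on 5 = (101)₂. Start with G = (17, 26) for the leading 1-bit.
double: tangent at (17, 26): λ = (3·17² + 18)/(2·26) ≡ 17/21. 21⁻¹ ≡ 3 (mod 31), so λ ≡ 17·3 ≡ 20.
  x = λ² - 17 - 17 = 400 - 34 ≡ 25; y = λ·(17 - 25) - 26 ≡ 0. → (25, 0)
double: (25, 0) + (25, 0): same x and y₁ ≡ -y₂, so the sum is ∞.
add G: ∞ + (17, 26) = (17, 26) (identity).

(17, 26)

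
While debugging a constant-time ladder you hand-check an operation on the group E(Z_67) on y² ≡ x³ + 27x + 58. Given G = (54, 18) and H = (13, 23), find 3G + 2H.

First 3G:
Repeated addition: build up to 3G.
2G: tangent at (54, 18): λ = (3·54² + 27)/(2·18) ≡ 65/36. 36⁻¹ ≡ 54 (mod 67) since 36·54 = 1944 ≡ 1, so λ ≡ 65·54 ≡ 26.
  x = λ² - 54 - 54 = 676 - 108 ≡ 32; y = λ·(54 - 32) - 18 ≡ 18. → (32, 18)
3G: (32, 18) + (54, 18). λ = (18 - 18)/(54 - 32) ≡ 0/22 mod 67. 22⁻¹ ≡ 64 (mod 67) since 22·64 = 1408 ≡ 1, so λ ≡ 0.
  x = λ² - 32 - 54 = 0 - 86 ≡ 48; y = λ·(32 - 48) - 18 ≡ 49. → (48, 49)
3G = (48, 49).
Next 2H:
Repeated addition: build up to 2H.
2H: tangent at (13, 23): λ = (3·13² + 27)/(2·23) ≡ 65/46. 46⁻¹ ≡ 51 (mod 67), so λ ≡ 65·51 ≡ 32.
  x = λ² - 13 - 13 = 1024 - 26 ≡ 60; y = λ·(13 - 60) - 23 ≡ 14. → (60, 14)
2H = (60, 14).
Finally 3G + 2H:
(48, 49) + (60, 14). λ = (14 - 49)/(60 - 48) ≡ 32/12 mod 67. 12⁻¹ ≡ 28 (mod 67), so λ ≡ 25.
  x = λ² - 48 - 60 = 625 - 108 ≡ 48; y = λ·(48 - 48) - 49 ≡ 18. → (48, 18)

(48, 18)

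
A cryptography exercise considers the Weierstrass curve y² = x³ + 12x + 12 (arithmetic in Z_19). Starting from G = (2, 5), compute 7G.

Double-and-add on 7 = (111)₂. Start with G = (2, 5) for the leading 1-bit.
double: tangent at (2, 5): λ = (3·2² + 12)/(2·5) ≡ 5/10. 10⁻¹ ≡ 2 (mod 19), so λ ≡ 5·2 ≡ 10.
  x = λ² - 2 - 2 = 100 - 4 ≡ 1; y = λ·(2 - 1) - 5 ≡ 5. → (1, 5)
add G: (1, 5) + (2, 5). λ = (5 - 5)/(2 - 1) ≡ 0/1 mod 19. 1⁻¹ ≡ 1 (mod 19) since 1·1 = 1 ≡ 1, so λ ≡ 0.
  x = λ² - 1 - 2 = 0 - 3 ≡ 16; y = λ·(1 - 16) - 5 ≡ 14. → (16, 14)
double: tangent at (16, 14): λ = (3·16² + 12)/(2·14) ≡ 1/9. 9⁻¹ ≡ 17 (mod 19), so λ ≡ 1·17 ≡ 17.
  x = λ² - 16 - 16 = 289 - 32 ≡ 10; y = λ·(16 - 10) - 14 ≡ 12. → (10, 12)
add G: (10, 12) + (2, 5). λ = (5 - 12)/(2 - 10) ≡ 12/11 mod 19. 11⁻¹ ≡ 7 (mod 19), so λ ≡ 8.
  x = λ² - 10 - 2 = 64 - 12 ≡ 14; y = λ·(10 - 14) - 12 ≡ 13. → (14, 13)

(14, 13)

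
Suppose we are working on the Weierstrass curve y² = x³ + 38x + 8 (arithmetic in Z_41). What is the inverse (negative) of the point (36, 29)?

-(36, 29) = (36, -29 mod 41) = (36, 12).

(36, 12)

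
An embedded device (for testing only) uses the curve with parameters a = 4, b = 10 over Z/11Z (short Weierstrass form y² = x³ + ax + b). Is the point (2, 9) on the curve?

yes

y² = 9² ≡ 4; x³ + 4x + 10 = 26 ≡ 4 (mod 11). 4 = 4.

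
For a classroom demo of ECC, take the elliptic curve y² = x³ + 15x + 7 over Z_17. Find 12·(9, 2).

(9, 2)

Write P = (9, 2).
Double-and-add on 12 = (1100)₂. Start with P = (9, 2) for the leading 1-bit.
double: tangent at (9, 2): λ = (3·9² + 15)/(2·2) ≡ 3/4. 4⁻¹ ≡ 13 (mod 17), so λ ≡ 3·13 ≡ 5.
  x = λ² - 9 - 9 = 25 - 18 ≡ 7; y = λ·(9 - 7) - 2 ≡ 8. → (7, 8)
add P: (7, 8) + (9, 2). λ = (2 - 8)/(9 - 7) ≡ 11/2 mod 17. 2⁻¹ ≡ 9 (mod 17), so λ ≡ 14.
  x = λ² - 7 - 9 = 196 - 16 ≡ 10; y = λ·(7 - 10) - 8 ≡ 1. → (10, 1)
double: tangent at (10, 1): λ = (3·10² + 15)/(2·1) ≡ 9/2. 2⁻¹ ≡ 9 (mod 17), so λ ≡ 9·9 ≡ 13.
  x = λ² - 10 - 10 = 169 - 20 ≡ 13; y = λ·(10 - 13) - 1 ≡ 11. → (13, 11)
double: tangent at (13, 11): λ = (3·13² + 15)/(2·11) ≡ 12/5. 5⁻¹ ≡ 7 (mod 17) since 5·7 = 35 ≡ 1, so λ ≡ 12·7 ≡ 16.
  x = λ² - 13 - 13 = 256 - 26 ≡ 9; y = λ·(13 - 9) - 11 ≡ 2. → (9, 2)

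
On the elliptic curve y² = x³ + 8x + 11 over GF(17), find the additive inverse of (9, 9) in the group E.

(9, 8)

-(9, 9) = (9, -9 mod 17) = (9, 8).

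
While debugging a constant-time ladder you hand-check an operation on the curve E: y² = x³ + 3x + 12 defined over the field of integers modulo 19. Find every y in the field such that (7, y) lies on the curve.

x³ + 3x + 12 = 376 ≡ 15 (mod 19).
15 is a non-residue mod 19; no y exists.

none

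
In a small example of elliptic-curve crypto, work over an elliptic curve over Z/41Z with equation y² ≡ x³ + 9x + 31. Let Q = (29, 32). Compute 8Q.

Repeated addition: build up to 8Q.
2Q: tangent at (29, 32): λ = (3·29² + 9)/(2·32) ≡ 31/23. 23⁻¹ ≡ 25 (mod 41), so λ ≡ 31·25 ≡ 37.
  x = λ² - 29 - 29 = 1369 - 58 ≡ 40; y = λ·(29 - 40) - 32 ≡ 12. → (40, 12)
3Q: (40, 12) + (29, 32). λ = (32 - 12)/(29 - 40) ≡ 20/30 mod 41. 30⁻¹ ≡ 26 (mod 41) since 30·26 = 780 ≡ 1, so λ ≡ 28.
  x = λ² - 40 - 29 = 784 - 69 ≡ 18; y = λ·(40 - 18) - 12 ≡ 30. → (18, 30)
4Q: (18, 30) + (29, 32). λ = (32 - 30)/(29 - 18) ≡ 2/11 mod 41. 11⁻¹ ≡ 15 (mod 41), so λ ≡ 30.
  x = λ² - 18 - 29 = 900 - 47 ≡ 33; y = λ·(18 - 33) - 30 ≡ 12. → (33, 12)
5Q: (33, 12) + (29, 32). λ = (32 - 12)/(29 - 33) ≡ 20/37 mod 41. 37⁻¹ ≡ 10 (mod 41), so λ ≡ 36.
  x = λ² - 33 - 29 = 1296 - 62 ≡ 4; y = λ·(33 - 4) - 12 ≡ 7. → (4, 7)
6Q: (4, 7) + (29, 32). λ = (32 - 7)/(29 - 4) ≡ 25/25 mod 41. 25⁻¹ ≡ 23 (mod 41), so λ ≡ 1.
  x = λ² - 4 - 29 = 1 - 33 ≡ 9; y = λ·(4 - 9) - 7 ≡ 29. → (9, 29)
7Q: (9, 29) + (29, 32). λ = (32 - 29)/(29 - 9) ≡ 3/20 mod 41. 20⁻¹ ≡ 39 (mod 41) since 20·39 = 780 ≡ 1, so λ ≡ 35.
  x = λ² - 9 - 29 = 1225 - 38 ≡ 39; y = λ·(9 - 39) - 29 ≡ 28. → (39, 28)
8Q: (39, 28) + (29, 32). λ = (32 - 28)/(29 - 39) ≡ 4/31 mod 41. 31⁻¹ ≡ 4 (mod 41), so λ ≡ 16.
  x = λ² - 39 - 29 = 256 - 68 ≡ 24; y = λ·(39 - 24) - 28 ≡ 7. → (24, 7)

(24, 7)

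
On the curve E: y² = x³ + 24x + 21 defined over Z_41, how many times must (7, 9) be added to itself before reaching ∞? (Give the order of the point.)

2P: tangent at (7, 9): λ = (3·7² + 24)/(2·9) ≡ 7/18. 18⁻¹ ≡ 16 (mod 41), so λ ≡ 7·16 ≡ 30.
  x = λ² - 7 - 7 = 900 - 14 ≡ 25; y = λ·(7 - 25) - 9 ≡ 25. → (25, 25)
3P: (25, 25) + (7, 9). λ = (9 - 25)/(7 - 25) ≡ 25/23 mod 41. 23⁻¹ ≡ 25 (mod 41) since 23·25 = 575 ≡ 1, so λ ≡ 10.
  x = λ² - 25 - 7 = 100 - 32 ≡ 27; y = λ·(25 - 27) - 25 ≡ 37. → (27, 37)
4P: (27, 37) + (7, 9). λ = (9 - 37)/(7 - 27) ≡ 13/21 mod 41. 21⁻¹ ≡ 2 (mod 41), so λ ≡ 26.
  x = λ² - 27 - 7 = 676 - 34 ≡ 27; y = λ·(27 - 27) - 37 ≡ 4. → (27, 4)
5P: (27, 4) + (7, 9). λ = (9 - 4)/(7 - 27) ≡ 5/21 mod 41. 21⁻¹ ≡ 2 (mod 41), so λ ≡ 10.
  x = λ² - 27 - 7 = 100 - 34 ≡ 25; y = λ·(27 - 25) - 4 ≡ 16. → (25, 16)
6P: (25, 16) + (7, 9). λ = (9 - 16)/(7 - 25) ≡ 34/23 mod 41. 23⁻¹ ≡ 25 (mod 41), so λ ≡ 30.
  x = λ² - 25 - 7 = 900 - 32 ≡ 7; y = λ·(25 - 7) - 16 ≡ 32. → (7, 32)
7P: (7, 32) + (7, 9): same x and y₁ ≡ -y₂, so the sum is ∞.
7P = ∞, so the order is 7.

7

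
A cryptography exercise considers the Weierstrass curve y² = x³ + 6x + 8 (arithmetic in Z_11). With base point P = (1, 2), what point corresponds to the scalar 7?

Double-and-add on 7 = (111)₂. Start with P = (1, 2) for the leading 1-bit.
double: tangent at (1, 2): λ = (3·1² + 6)/(2·2) ≡ 9/4. 4⁻¹ ≡ 3 (mod 11), so λ ≡ 9·3 ≡ 5.
  x = λ² - 1 - 1 = 25 - 2 ≡ 1; y = λ·(1 - 1) - 2 ≡ 9. → (1, 9)
add P: (1, 9) + (1, 2): same x and y₁ ≡ -y₂, so the sum is O.
double: O + O = O (identity).
add P: O + (1, 2) = (1, 2) (identity).

(1, 2)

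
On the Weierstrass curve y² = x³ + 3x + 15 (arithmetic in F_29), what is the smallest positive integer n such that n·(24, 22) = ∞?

7

2P: tangent at (24, 22): λ = (3·24² + 3)/(2·22) ≡ 20/15. 15⁻¹ ≡ 2 (mod 29), so λ ≡ 20·2 ≡ 11.
  x = λ² - 24 - 24 = 121 - 48 ≡ 15; y = λ·(24 - 15) - 22 ≡ 19. → (15, 19)
3P: (15, 19) + (24, 22). λ = (22 - 19)/(24 - 15) ≡ 3/9 mod 29. 9⁻¹ ≡ 13 (mod 29), so λ ≡ 10.
  x = λ² - 15 - 24 = 100 - 39 ≡ 3; y = λ·(15 - 3) - 19 ≡ 14. → (3, 14)
4P: (3, 14) + (24, 22). λ = (22 - 14)/(24 - 3) ≡ 8/21 mod 29. 21⁻¹ ≡ 18 (mod 29) since 21·18 = 378 ≡ 1, so λ ≡ 28.
  x = λ² - 3 - 24 = 784 - 27 ≡ 3; y = λ·(3 - 3) - 14 ≡ 15. → (3, 15)
5P: (3, 15) + (24, 22). λ = (22 - 15)/(24 - 3) ≡ 7/21 mod 29. 21⁻¹ ≡ 18 (mod 29), so λ ≡ 10.
  x = λ² - 3 - 24 = 100 - 27 ≡ 15; y = λ·(3 - 15) - 15 ≡ 10. → (15, 10)
6P: (15, 10) + (24, 22). λ = (22 - 10)/(24 - 15) ≡ 12/9 mod 29. 9⁻¹ ≡ 13 (mod 29), so λ ≡ 11.
  x = λ² - 15 - 24 = 121 - 39 ≡ 24; y = λ·(15 - 24) - 10 ≡ 7. → (24, 7)
7P: (24, 7) + (24, 22): same x and y₁ ≡ -y₂, so the sum is ∞.
7P = ∞, so the order is 7.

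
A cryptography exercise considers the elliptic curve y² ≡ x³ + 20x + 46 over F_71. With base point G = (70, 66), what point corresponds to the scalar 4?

Double-and-add on 4 = (100)₂. Start with G = (70, 66) for the leading 1-bit.
double: tangent at (70, 66): λ = (3·70² + 20)/(2·66) ≡ 23/61. 61⁻¹ ≡ 7 (mod 71), so λ ≡ 23·7 ≡ 19.
  x = λ² - 70 - 70 = 361 - 140 ≡ 8; y = λ·(70 - 8) - 66 ≡ 47. → (8, 47)
double: tangent at (8, 47): λ = (3·8² + 20)/(2·47) ≡ 70/23. 23⁻¹ ≡ 34 (mod 71) since 23·34 = 782 ≡ 1, so λ ≡ 70·34 ≡ 37.
  x = λ² - 8 - 8 = 1369 - 16 ≡ 4; y = λ·(8 - 4) - 47 ≡ 30. → (4, 30)

(4, 30)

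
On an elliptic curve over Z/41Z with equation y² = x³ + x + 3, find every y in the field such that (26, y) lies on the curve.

x³ + 1x + 3 = 17605 ≡ 16 (mod 41).
Square roots of 16 mod 41: 4 and 37 (since 4² = 16 ≡ 16).

4, 37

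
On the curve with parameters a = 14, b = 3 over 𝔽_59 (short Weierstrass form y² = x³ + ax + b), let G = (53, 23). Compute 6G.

Double-and-add on 6 = (110)₂. Start with G = (53, 23) for the leading 1-bit.
double: tangent at (53, 23): λ = (3·53² + 14)/(2·23) ≡ 4/46. 46⁻¹ ≡ 9 (mod 59), so λ ≡ 4·9 ≡ 36.
  x = λ² - 53 - 53 = 1296 - 106 ≡ 10; y = λ·(53 - 10) - 23 ≡ 50. → (10, 50)
add G: (10, 50) + (53, 23). λ = (23 - 50)/(53 - 10) ≡ 32/43 mod 59. 43⁻¹ ≡ 11 (mod 59) since 43·11 = 473 ≡ 1, so λ ≡ 57.
  x = λ² - 10 - 53 = 3249 - 63 ≡ 0; y = λ·(10 - 0) - 50 ≡ 48. → (0, 48)
double: tangent at (0, 48): λ = (3·0² + 14)/(2·48) ≡ 14/37. 37⁻¹ ≡ 8 (mod 59) since 37·8 = 296 ≡ 1, so λ ≡ 14·8 ≡ 53.
  x = λ² - 0 - 0 = 2809 - 0 ≡ 36; y = λ·(0 - 36) - 48 ≡ 50. → (36, 50)

(36, 50)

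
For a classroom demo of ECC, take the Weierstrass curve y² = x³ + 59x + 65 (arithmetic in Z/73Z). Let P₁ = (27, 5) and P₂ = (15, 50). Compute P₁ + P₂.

(27, 5) + (15, 50). λ = (50 - 5)/(15 - 27) ≡ 45/61 mod 73. 61⁻¹ ≡ 6 (mod 73) since 61·6 = 366 ≡ 1, so λ ≡ 51.
  x = λ² - 27 - 15 = 2601 - 42 ≡ 4; y = λ·(27 - 4) - 5 ≡ 0. → (4, 0)

(4, 0)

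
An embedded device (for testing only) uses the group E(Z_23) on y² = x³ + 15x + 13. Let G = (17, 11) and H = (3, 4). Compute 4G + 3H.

(17, 11)

First 4G:
Repeated addition: build up to 4G.
2G: tangent at (17, 11): λ = (3·17² + 15)/(2·11) ≡ 8/22. 22⁻¹ ≡ 22 (mod 23), so λ ≡ 8·22 ≡ 15.
  x = λ² - 17 - 17 = 225 - 34 ≡ 7; y = λ·(17 - 7) - 11 ≡ 1. → (7, 1)
3G: (7, 1) + (17, 11). λ = (11 - 1)/(17 - 7) ≡ 10/10 mod 23. 10⁻¹ ≡ 7 (mod 23) since 10·7 = 70 ≡ 1, so λ ≡ 1.
  x = λ² - 7 - 17 = 1 - 24 ≡ 0; y = λ·(7 - 0) - 1 ≡ 6. → (0, 6)
4G: (0, 6) + (17, 11). λ = (11 - 6)/(17 - 0) ≡ 5/17 mod 23. 17⁻¹ ≡ 19 (mod 23) since 17·19 = 323 ≡ 1, so λ ≡ 3.
  x = λ² - 0 - 17 = 9 - 17 ≡ 15; y = λ·(0 - 15) - 6 ≡ 18. → (15, 18)
4G = (15, 18).
Next 3H:
Repeated addition: build up to 3H.
2H: tangent at (3, 4): λ = (3·3² + 15)/(2·4) ≡ 19/8. 8⁻¹ ≡ 3 (mod 23), so λ ≡ 19·3 ≡ 11.
  x = λ² - 3 - 3 = 121 - 6 ≡ 0; y = λ·(3 - 0) - 4 ≡ 6. → (0, 6)
3H: (0, 6) + (3, 4). λ = (4 - 6)/(3 - 0) ≡ 21/3 mod 23. 3⁻¹ ≡ 8 (mod 23) since 3·8 = 24 ≡ 1, so λ ≡ 7.
  x = λ² - 0 - 3 = 49 - 3 ≡ 0; y = λ·(0 - 0) - 6 ≡ 17. → (0, 17)
3H = (0, 17).
Finally 4G + 3H:
(15, 18) + (0, 17). λ = (17 - 18)/(0 - 15) ≡ 22/8 mod 23. 8⁻¹ ≡ 3 (mod 23) since 8·3 = 24 ≡ 1, so λ ≡ 20.
  x = λ² - 15 - 0 = 400 - 15 ≡ 17; y = λ·(15 - 17) - 18 ≡ 11. → (17, 11)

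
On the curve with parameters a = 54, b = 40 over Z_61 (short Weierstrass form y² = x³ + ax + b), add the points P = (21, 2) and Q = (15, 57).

(21, 2) + (15, 57). λ = (57 - 2)/(15 - 21) ≡ 55/55 mod 61. 55⁻¹ ≡ 10 (mod 61) since 55·10 = 550 ≡ 1, so λ ≡ 1.
  x = λ² - 21 - 15 = 1 - 36 ≡ 26; y = λ·(21 - 26) - 2 ≡ 54. → (26, 54)

(26, 54)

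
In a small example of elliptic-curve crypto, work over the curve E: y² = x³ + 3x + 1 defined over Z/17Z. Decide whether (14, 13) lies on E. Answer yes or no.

y² = 13² ≡ 16; x³ + 3x + 1 = 2787 ≡ 16 (mod 17). 16 = 16.

yes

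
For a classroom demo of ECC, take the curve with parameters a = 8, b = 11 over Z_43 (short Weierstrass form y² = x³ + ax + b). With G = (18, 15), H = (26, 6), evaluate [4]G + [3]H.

(27, 42)

First 4G:
Repeated addition: build up to 4G.
2G: tangent at (18, 15): λ = (3·18² + 8)/(2·15) ≡ 34/30. 30⁻¹ ≡ 33 (mod 43), so λ ≡ 34·33 ≡ 4.
  x = λ² - 18 - 18 = 16 - 36 ≡ 23; y = λ·(18 - 23) - 15 ≡ 8. → (23, 8)
3G: (23, 8) + (18, 15). λ = (15 - 8)/(18 - 23) ≡ 7/38 mod 43. 38⁻¹ ≡ 17 (mod 43), so λ ≡ 33.
  x = λ² - 23 - 18 = 1089 - 41 ≡ 16; y = λ·(23 - 16) - 8 ≡ 8. → (16, 8)
4G: (16, 8) + (18, 15). λ = (15 - 8)/(18 - 16) ≡ 7/2 mod 43. 2⁻¹ ≡ 22 (mod 43), so λ ≡ 25.
  x = λ² - 16 - 18 = 625 - 34 ≡ 32; y = λ·(16 - 32) - 8 ≡ 22. → (32, 22)
4G = (32, 22).
Next 3H:
Repeated addition: build up to 3H.
2H: tangent at (26, 6): λ = (3·26² + 8)/(2·6) ≡ 15/12. 12⁻¹ ≡ 18 (mod 43) since 12·18 = 216 ≡ 1, so λ ≡ 15·18 ≡ 12.
  x = λ² - 26 - 26 = 144 - 52 ≡ 6; y = λ·(26 - 6) - 6 ≡ 19. → (6, 19)
3H: (6, 19) + (26, 6). λ = (6 - 19)/(26 - 6) ≡ 30/20 mod 43. 20⁻¹ ≡ 28 (mod 43), so λ ≡ 23.
  x = λ² - 6 - 26 = 529 - 32 ≡ 24; y = λ·(6 - 24) - 19 ≡ 40. → (24, 40)
3H = (24, 40).
Finally 4G + 3H:
(32, 22) + (24, 40). λ = (40 - 22)/(24 - 32) ≡ 18/35 mod 43. 35⁻¹ ≡ 16 (mod 43) since 35·16 = 560 ≡ 1, so λ ≡ 30.
  x = λ² - 32 - 24 = 900 - 56 ≡ 27; y = λ·(32 - 27) - 22 ≡ 42. → (27, 42)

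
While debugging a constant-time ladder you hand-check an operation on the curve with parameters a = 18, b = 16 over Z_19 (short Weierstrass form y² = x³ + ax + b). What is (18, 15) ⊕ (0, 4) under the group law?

(18, 15) + (0, 4). λ = (4 - 15)/(0 - 18) ≡ 8/1 mod 19. 1⁻¹ ≡ 1 (mod 19), so λ ≡ 8.
  x = λ² - 18 - 0 = 64 - 18 ≡ 8; y = λ·(18 - 8) - 15 ≡ 8. → (8, 8)

(8, 8)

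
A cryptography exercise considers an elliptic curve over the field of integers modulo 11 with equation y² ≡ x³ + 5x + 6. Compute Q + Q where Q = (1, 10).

tangent at (1, 10): λ = (3·1² + 5)/(2·10) ≡ 8/9. 9⁻¹ ≡ 5 (mod 11), so λ ≡ 8·5 ≡ 7.
  x = λ² - 1 - 1 = 49 - 2 ≡ 3; y = λ·(1 - 3) - 10 ≡ 9. → (3, 9)

(3, 9)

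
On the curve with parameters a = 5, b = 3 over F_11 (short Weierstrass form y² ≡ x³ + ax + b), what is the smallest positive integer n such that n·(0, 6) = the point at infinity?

9

2P: tangent at (0, 6): λ = (3·0² + 5)/(2·6) ≡ 5/1. 1⁻¹ ≡ 1 (mod 11) since 1·1 = 1 ≡ 1, so λ ≡ 5·1 ≡ 5.
  x = λ² - 0 - 0 = 25 - 0 ≡ 3; y = λ·(0 - 3) - 6 ≡ 1. → (3, 1)
3P: (3, 1) + (0, 6). λ = (6 - 1)/(0 - 3) ≡ 5/8 mod 11. 8⁻¹ ≡ 7 (mod 11) since 8·7 = 56 ≡ 1, so λ ≡ 2.
  x = λ² - 3 - 0 = 4 - 3 ≡ 1; y = λ·(3 - 1) - 1 ≡ 3. → (1, 3)
4P: (1, 3) + (0, 6). λ = (6 - 3)/(0 - 1) ≡ 3/10 mod 11. 10⁻¹ ≡ 10 (mod 11), so λ ≡ 8.
  x = λ² - 1 - 0 = 64 - 1 ≡ 8; y = λ·(1 - 8) - 3 ≡ 7. → (8, 7)
5P: (8, 7) + (0, 6). λ = (6 - 7)/(0 - 8) ≡ 10/3 mod 11. 3⁻¹ ≡ 4 (mod 11), so λ ≡ 7.
  x = λ² - 8 - 0 = 49 - 8 ≡ 8; y = λ·(8 - 8) - 7 ≡ 4. → (8, 4)
6P: (8, 4) + (0, 6). λ = (6 - 4)/(0 - 8) ≡ 2/3 mod 11. 3⁻¹ ≡ 4 (mod 11), so λ ≡ 8.
  x = λ² - 8 - 0 = 64 - 8 ≡ 1; y = λ·(8 - 1) - 4 ≡ 8. → (1, 8)
7P: (1, 8) + (0, 6). λ = (6 - 8)/(0 - 1) ≡ 9/10 mod 11. 10⁻¹ ≡ 10 (mod 11) since 10·10 = 100 ≡ 1, so λ ≡ 2.
  x = λ² - 1 - 0 = 4 - 1 ≡ 3; y = λ·(1 - 3) - 8 ≡ 10. → (3, 10)
8P: (3, 10) + (0, 6). λ = (6 - 10)/(0 - 3) ≡ 7/8 mod 11. 8⁻¹ ≡ 7 (mod 11), so λ ≡ 5.
  x = λ² - 3 - 0 = 25 - 3 ≡ 0; y = λ·(3 - 0) - 10 ≡ 5. → (0, 5)
9P: (0, 5) + (0, 6): same x and y₁ ≡ -y₂, so the sum is the point at infinity.
9P = the point at infinity, so the order is 9.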